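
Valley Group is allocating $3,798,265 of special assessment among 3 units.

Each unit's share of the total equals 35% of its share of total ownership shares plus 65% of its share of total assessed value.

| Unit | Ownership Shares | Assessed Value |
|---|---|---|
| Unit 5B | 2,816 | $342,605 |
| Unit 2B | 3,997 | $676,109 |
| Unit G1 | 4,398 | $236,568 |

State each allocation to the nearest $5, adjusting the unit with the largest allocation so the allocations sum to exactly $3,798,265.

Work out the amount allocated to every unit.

Unit 5B: $1,007,750; Unit 2B: $1,803,725; Unit G1: $986,790

Ownership shares total 11,211; assessed value total 1,255,282.
Composite weights (35% ownership shares + 65% assessed value): Unit 5B 0.2653; Unit 2B 0.4749; Unit G1 0.2598.
Raw shares: Unit 5B 1,007,750.40; Unit 2B 1,803,723.89; Unit G1 986,790.70.
At nearest $5: Unit 5B $1,007,750; Unit 2B $1,803,725; Unit G1 $986,790. Sum = $3,798,265.
Sum already equals the total — no adjustment.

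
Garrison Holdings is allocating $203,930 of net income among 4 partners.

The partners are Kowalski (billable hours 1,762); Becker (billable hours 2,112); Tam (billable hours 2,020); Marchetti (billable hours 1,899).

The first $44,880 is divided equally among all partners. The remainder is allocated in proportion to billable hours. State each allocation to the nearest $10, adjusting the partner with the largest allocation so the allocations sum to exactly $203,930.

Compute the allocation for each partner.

First tranche $44,880 split equally: $11,220 each.
Remainder $159,050 by billable hours (total 7,793): Kowalski 35,961.26 → $35,960; Becker 43,104.53 → $43,100; Tam 41,226.87 → $41,230; Marchetti 38,757.34 → $38,760.
Totals: Kowalski $11,220 + $35,960 = $47,180; Becker $11,220 + $43,100 = $54,320; Tam $11,220 + $41,230 = $52,450; Marchetti $11,220 + $38,760 = $49,980.

Kowalski: $47,180 · Becker: $54,320 · Tam: $52,450 · Marchetti: $49,980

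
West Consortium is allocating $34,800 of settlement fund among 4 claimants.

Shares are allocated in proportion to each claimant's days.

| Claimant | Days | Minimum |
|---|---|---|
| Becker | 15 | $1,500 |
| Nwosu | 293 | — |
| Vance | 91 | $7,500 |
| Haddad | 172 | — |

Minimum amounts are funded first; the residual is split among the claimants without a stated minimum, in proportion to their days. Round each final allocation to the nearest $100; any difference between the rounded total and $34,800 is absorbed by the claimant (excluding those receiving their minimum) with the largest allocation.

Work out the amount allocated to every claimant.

Becker: $1,500; Nwosu: $16,300; Vance: $7,500; Haddad: $9,500

Guaranteed amounts: Becker $1,500; Vance $7,500. Residual $25,800.
Residual split over remaining days 465: Nwosu 16,256.77 → $16,300; Haddad 9,543.23 → $9,500.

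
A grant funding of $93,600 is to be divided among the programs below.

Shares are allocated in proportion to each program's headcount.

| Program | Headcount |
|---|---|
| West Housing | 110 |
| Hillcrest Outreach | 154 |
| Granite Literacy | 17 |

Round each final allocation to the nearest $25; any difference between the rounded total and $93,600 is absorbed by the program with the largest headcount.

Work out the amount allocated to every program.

Combined headcount = 281.
Raw shares: West Housing 110/281 × $93,600 = 36,640.57; Hillcrest Outreach 154/281 × $93,600 = 51,296.80; Granite Literacy 17/281 × $93,600 = 5,662.63.
At nearest $25: West Housing $36,650; Hillcrest Outreach $51,300; Granite Literacy $5,675. Sum = $93,625.
Difference $93,600 − $93,625 = −$25 applied to largest headcount (Hillcrest Outreach): Hillcrest Outreach becomes $51,275.

West Housing: $36,650 | Hillcrest Outreach: $51,275 | Granite Literacy: $5,675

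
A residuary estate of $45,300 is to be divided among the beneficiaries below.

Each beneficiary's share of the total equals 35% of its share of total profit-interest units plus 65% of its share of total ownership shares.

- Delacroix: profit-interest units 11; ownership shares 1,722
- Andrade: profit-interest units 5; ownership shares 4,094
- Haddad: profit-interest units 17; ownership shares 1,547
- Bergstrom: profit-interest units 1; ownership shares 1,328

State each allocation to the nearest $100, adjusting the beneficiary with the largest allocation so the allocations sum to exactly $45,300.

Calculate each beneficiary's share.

Delacroix: $11,000; Andrade: $16,100; Haddad: $13,200; Bergstrom: $5,000

Totals — profit-interest units 34, ownership shares 8,691.
Composite weights (35% profit-interest units + 65% ownership shares): Delacroix 0.2420; Andrade 0.3577; Haddad 0.2907; Bergstrom 0.1096.
Unrounded shares: Delacroix 10,963.67; Andrade 16,202.04; Haddad 13,168.72; Bergstrom 4,965.57.
Rounded to nearest $100: Delacroix $11,000; Andrade $16,200; Haddad $13,200; Bergstrom $5,000. Sum = $45,400.
Difference $45,300 − $45,400 = −$100 applied to largest allocation (Andrade): Andrade becomes $16,100.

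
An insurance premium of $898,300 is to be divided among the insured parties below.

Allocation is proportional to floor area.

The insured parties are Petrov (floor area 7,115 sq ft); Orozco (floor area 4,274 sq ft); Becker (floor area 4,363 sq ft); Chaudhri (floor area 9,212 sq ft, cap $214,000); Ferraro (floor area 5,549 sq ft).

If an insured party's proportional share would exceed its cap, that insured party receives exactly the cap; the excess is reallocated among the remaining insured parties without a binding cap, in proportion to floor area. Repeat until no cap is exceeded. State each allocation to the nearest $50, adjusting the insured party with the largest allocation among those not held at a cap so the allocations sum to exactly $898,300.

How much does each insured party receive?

Total floor area = 30,513.
Proportional shares (ignoring caps): Petrov 209,464.97; Orozco 125,826.18; Becker 128,446.33; Chaudhri 271,200.46; Ferraro 163,362.07.
Held at cap: Chaudhri ($214,000); remaining pool $684,300 reallocated over remaining floor area 21,301.
Redistributed shares: Petrov 228,571.17 → $228,550; Orozco 137,303.33 → $137,300; Becker 140,162.48 → $140,150; Ferraro 178,263.03 → $178,250.
Rounding difference +$50 applied to Petrov → $228,600.

Petrov: $228,600 · Orozco: $137,300 · Becker: $140,150 · Chaudhri: $214,000 · Ferraro: $178,250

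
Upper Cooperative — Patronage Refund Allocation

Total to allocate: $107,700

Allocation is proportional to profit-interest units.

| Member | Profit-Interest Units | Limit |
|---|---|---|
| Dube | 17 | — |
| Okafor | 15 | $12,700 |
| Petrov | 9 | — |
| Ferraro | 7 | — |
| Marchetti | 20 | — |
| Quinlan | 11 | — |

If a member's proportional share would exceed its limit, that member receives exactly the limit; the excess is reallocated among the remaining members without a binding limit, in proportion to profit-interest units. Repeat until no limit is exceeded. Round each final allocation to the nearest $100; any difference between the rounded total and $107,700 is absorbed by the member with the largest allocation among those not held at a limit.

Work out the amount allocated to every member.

Dube: $25,200 | Okafor: $12,700 | Petrov: $13,400 | Ferraro: $10,400 | Marchetti: $29,700 | Quinlan: $16,300

Sum of profit-interest units: 79.
Proportional shares (ignoring caps): Dube 23,175.95; Okafor 20,449.37; Petrov 12,269.62; Ferraro 9,543.04; Marchetti 27,265.82; Quinlan 14,996.20.
Cap binds for Okafor ($12,700); remaining pool $95,000 reallocated over remaining profit-interest units 64.
Redistributed shares: Dube 25,234.38 → $25,200; Petrov 13,359.38 → $13,400; Ferraro 10,390.62 → $10,400; Marchetti 29,687.50 → $29,700; Quinlan 16,328.12 → $16,300.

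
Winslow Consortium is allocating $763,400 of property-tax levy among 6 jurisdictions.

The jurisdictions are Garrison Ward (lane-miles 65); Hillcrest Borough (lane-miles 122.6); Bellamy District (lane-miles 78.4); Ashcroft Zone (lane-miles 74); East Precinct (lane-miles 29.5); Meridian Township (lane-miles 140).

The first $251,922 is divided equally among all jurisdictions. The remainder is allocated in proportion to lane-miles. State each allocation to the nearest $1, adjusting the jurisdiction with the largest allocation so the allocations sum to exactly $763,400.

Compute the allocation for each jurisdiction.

Garrison Ward: $107,239 · Hillcrest Borough: $165,063 · Bellamy District: $120,691 · Ashcroft Zone: $116,274 · East Precinct: $71,602 · Meridian Township: $182,531

$251,922 shared equally gives $41,987 per jurisdiction.
Remainder $511,478 by lane-miles (total 509.5): Garrison Ward 65,252.35 → $65,252; Hillcrest Borough 123,075.96 → $123,076; Bellamy District 78,704.37 → $78,704; Ashcroft Zone 74,287.29 → $74,287; East Precinct 29,614.53 → $29,615; Meridian Township 140,543.51 → $140,544.
Totals: Garrison Ward $41,987 + $65,252 = $107,239; Hillcrest Borough $41,987 + $123,076 = $165,063; Bellamy District $41,987 + $78,704 = $120,691; Ashcroft Zone $41,987 + $74,287 = $116,274; East Precinct $41,987 + $29,615 = $71,602; Meridian Township $41,987 + $140,544 = $182,531.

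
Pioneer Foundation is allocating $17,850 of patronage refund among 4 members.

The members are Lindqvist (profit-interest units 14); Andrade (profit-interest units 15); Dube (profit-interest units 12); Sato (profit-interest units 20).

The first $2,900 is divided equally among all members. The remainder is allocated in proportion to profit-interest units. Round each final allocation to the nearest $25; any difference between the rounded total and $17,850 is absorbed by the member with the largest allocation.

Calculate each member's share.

Lindqvist: $4,150 | Andrade: $4,400 | Dube: $3,675 | Sato: $5,625

First tranche $2,900 split equally: $725 each.
Remainder $14,950 by profit-interest units (total 61): Lindqvist 3,431.15 → $3,425; Andrade 3,676.23 → $3,675; Dube 2,940.98 → $2,950; Sato 4,901.64 → $4,900.
Totals: Lindqvist $725 + $3,425 = $4,150; Andrade $725 + $3,675 = $4,400; Dube $725 + $2,950 = $3,675; Sato $725 + $4,900 = $5,625.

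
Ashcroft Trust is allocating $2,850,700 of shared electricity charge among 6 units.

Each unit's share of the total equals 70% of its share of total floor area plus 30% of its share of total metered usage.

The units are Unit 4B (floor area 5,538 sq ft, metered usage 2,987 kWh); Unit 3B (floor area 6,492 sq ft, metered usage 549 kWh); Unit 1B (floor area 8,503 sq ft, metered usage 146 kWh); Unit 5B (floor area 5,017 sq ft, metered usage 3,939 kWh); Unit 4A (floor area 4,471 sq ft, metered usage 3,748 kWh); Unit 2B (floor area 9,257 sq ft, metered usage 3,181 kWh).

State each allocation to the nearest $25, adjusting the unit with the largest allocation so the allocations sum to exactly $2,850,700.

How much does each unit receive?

Floor area total 39,278; metered usage total 14,550.
Blended shares (70% floor area + 30% metered usage): Unit 4B 0.1603; Unit 3B 0.1270; Unit 1B 0.1545; Unit 5B 0.1706; Unit 4A 0.1570; Unit 2B 0.2306.
Raw shares: Unit 4B 456,921.88; Unit 3B 362,090.05; Unit 1B 440,570.17; Unit 5B 486,408.87; Unit 4A 447,443.27; Unit 2B 657,265.75.
At nearest $25: Unit 4B $456,925; Unit 3B $362,100; Unit 1B $440,575; Unit 5B $486,400; Unit 4A $447,450; Unit 2B $657,275. Sum = $2,850,725.
Difference $2,850,700 − $2,850,725 = −$25 applied to largest allocation (Unit 2B): Unit 2B becomes $657,250.

Unit 4B: $456,925 · Unit 3B: $362,100 · Unit 1B: $440,575 · Unit 5B: $486,400 · Unit 4A: $447,450 · Unit 2B: $657,250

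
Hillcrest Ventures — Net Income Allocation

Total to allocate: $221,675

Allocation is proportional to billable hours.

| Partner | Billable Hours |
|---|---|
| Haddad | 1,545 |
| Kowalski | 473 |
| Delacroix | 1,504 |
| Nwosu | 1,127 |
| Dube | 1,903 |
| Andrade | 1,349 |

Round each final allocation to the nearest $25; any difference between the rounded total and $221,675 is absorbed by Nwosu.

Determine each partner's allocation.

Haddad: $43,350 · Kowalski: $13,275 · Delacroix: $42,200 · Nwosu: $31,600 · Dube: $53,400 · Andrade: $37,850

Combined billable hours = 7,901.
Proportional shares: Haddad 1,545/7,901 × $221,675 = 43,347.41; Kowalski 473/7,901 × $221,675 = 13,270.76; Delacroix 1,504/7,901 × $221,675 = 42,197.09; Nwosu 1,127/7,901 × $221,675 = 31,619.76; Dube 1,903/7,901 × $221,675 = 53,391.66; Andrade 1,349/7,901 × $221,675 = 37,848.32.
At nearest $25: Haddad $43,350; Kowalski $13,275; Delacroix $42,200; Nwosu $31,625; Dube $53,400; Andrade $37,850. Sum = $221,700.
Difference $221,675 − $221,700 = −$25 applied to Nwosu: Nwosu becomes $31,600.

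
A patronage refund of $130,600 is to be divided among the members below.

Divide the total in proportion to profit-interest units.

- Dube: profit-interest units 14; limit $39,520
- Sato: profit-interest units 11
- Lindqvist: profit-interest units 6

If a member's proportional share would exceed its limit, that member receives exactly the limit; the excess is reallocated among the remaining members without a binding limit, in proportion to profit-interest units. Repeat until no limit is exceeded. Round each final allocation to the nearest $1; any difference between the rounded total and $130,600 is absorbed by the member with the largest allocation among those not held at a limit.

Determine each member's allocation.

Combined profit-interest units = 31.
Pro-rata shares before constraints: Dube 58,980.65; Sato 46,341.94; Lindqvist 25,277.42.
Capped: Dube ($39,520); remaining pool $91,080 reallocated over remaining profit-interest units 17.
Redistributed shares: Sato 58,934.12 → $58,934; Lindqvist 32,145.88 → $32,146.

Dube: $39,520 · Sato: $58,934 · Lindqvist: $32,146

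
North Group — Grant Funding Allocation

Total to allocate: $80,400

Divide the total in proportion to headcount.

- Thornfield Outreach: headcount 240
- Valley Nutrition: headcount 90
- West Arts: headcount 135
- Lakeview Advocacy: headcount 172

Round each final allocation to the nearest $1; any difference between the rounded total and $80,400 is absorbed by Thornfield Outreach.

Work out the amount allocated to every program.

Thornfield Outreach: $30,293 | Valley Nutrition: $11,359 | West Arts: $17,039 | Lakeview Advocacy: $21,709

Combined headcount = 637.
Raw shares: Thornfield Outreach 240/637 × $80,400 = 30,291.99; Valley Nutrition 90/637 × $80,400 = 11,359.498; West Arts 135/637 × $80,400 = 17,039.25; Lakeview Advocacy 172/637 × $80,400 = 21,709.26.
Rounded to nearest $1: Thornfield Outreach $30,292; Valley Nutrition $11,359; West Arts $17,039; Lakeview Advocacy $21,709. Sum = $80,399.
Difference $80,400 − $80,399 = +$1 applied to Thornfield Outreach: Thornfield Outreach becomes $30,293.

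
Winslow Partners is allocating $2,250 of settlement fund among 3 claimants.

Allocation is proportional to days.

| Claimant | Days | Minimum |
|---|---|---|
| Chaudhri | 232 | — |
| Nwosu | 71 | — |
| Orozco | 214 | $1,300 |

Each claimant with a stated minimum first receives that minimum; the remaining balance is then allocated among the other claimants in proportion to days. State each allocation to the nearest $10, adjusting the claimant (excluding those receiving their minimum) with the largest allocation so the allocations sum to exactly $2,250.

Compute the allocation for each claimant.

Chaudhri: $730 · Nwosu: $220 · Orozco: $1,300

Minimums first: Orozco $1,300. Residual $950.
Residual split over remaining days 303: Chaudhri 727.39 → $730; Nwosu 222.61 → $220.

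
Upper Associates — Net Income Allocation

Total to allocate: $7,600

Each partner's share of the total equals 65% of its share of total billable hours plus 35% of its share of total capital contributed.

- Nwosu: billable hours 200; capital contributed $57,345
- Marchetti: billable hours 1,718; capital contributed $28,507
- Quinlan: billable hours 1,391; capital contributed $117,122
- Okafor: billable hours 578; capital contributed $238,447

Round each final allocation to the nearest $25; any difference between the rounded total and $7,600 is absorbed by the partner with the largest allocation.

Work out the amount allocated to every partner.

Nwosu: $600; Marchetti: $2,350; Quinlan: $2,475; Okafor: $2,175

Billable hours total 3,887; capital contributed total 441,421.
Blended shares (65% billable hours + 35% capital contributed): Nwosu 0.0789; Marchetti 0.3099; Quinlan 0.3255; Okafor 0.2857.
Pro-rata amounts: Nwosu 599.74; Marchetti 2,355.19; Quinlan 2,473.60; Okafor 2,171.46.
Rounded to nearest $25: Nwosu $600; Marchetti $2,350; Quinlan $2,475; Okafor $2,175. Sum = $7,600.
Rounded total matches; no reconciliation needed.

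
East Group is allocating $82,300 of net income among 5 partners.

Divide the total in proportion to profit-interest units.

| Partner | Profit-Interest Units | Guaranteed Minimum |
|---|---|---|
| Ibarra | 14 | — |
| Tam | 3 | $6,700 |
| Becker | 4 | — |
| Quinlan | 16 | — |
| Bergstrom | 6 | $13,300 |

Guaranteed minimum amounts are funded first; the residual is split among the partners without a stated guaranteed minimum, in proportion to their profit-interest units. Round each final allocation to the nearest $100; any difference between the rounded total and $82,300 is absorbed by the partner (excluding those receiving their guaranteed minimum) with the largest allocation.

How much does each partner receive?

Minimums first: Tam $6,700; Bergstrom $13,300. Residual $62,300.
Residual split over remaining profit-interest units 34: Ibarra 25,652.94 → $25,700; Becker 7,329.41 → $7,300; Quinlan 29,317.65 → $29,300.

Ibarra: $25,700 | Tam: $6,700 | Becker: $7,300 | Quinlan: $29,300 | Bergstrom: $13,300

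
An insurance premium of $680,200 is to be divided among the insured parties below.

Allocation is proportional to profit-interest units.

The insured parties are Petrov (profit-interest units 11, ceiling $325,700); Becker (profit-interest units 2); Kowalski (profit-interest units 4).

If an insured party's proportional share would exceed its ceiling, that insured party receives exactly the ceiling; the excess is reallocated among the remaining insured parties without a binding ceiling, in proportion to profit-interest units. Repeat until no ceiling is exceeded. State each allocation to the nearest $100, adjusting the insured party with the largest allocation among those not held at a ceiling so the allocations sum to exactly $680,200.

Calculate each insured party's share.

Petrov: $325,700 · Becker: $118,200 · Kowalski: $236,300

Combined profit-interest units = 17.
Proportional shares (ignoring caps): Petrov 440,129.41; Becker 80,023.53; Kowalski 160,047.06.
Cap binds for Petrov ($325,700); residual $354,500 reallocated over remaining profit-interest units 6.
Shares after redistribution: Becker 118,166.67 → $118,200; Kowalski 236,333.33 → $236,300.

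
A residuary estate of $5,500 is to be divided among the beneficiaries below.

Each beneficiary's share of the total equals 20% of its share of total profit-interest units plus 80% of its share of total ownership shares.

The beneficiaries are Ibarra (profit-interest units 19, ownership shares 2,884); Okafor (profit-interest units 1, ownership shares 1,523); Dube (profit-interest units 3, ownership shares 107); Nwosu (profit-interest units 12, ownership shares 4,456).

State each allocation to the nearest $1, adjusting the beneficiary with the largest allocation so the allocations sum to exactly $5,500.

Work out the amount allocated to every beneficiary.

Totals — profit-interest units 35, ownership shares 8,970.
Blended shares (20% profit-interest units + 80% ownership shares): Ibarra 0.3658; Okafor 0.1415; Dube 0.0267; Nwosu 0.4660.
Proportional shares: Ibarra 2,011.81; Okafor 778.497; Dube 146.77; Nwosu 2,562.92.
At nearest $1: Ibarra $2,012; Okafor $778; Dube $147; Nwosu $2,563. Sum = $5,500.
No rounding difference to absorb.

Ibarra: $2,012; Okafor: $778; Dube: $147; Nwosu: $2,563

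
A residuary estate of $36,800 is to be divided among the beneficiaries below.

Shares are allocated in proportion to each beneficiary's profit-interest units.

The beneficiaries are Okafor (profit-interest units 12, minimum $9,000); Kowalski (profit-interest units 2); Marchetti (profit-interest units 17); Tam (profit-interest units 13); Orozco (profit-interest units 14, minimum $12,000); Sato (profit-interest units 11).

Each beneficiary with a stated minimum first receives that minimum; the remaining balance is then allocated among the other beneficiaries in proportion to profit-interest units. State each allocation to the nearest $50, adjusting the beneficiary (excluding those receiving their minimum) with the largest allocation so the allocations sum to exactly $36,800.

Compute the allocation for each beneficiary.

Okafor: $9,000 | Kowalski: $750 | Marchetti: $6,200 | Tam: $4,800 | Orozco: $12,000 | Sato: $4,050

Fund the minimums — Okafor $9,000; Orozco $12,000. Balance $15,800.
Balance split over remaining profit-interest units 43: Kowalski 734.88 → $750; Marchetti 6,246.51 → $6,250; Tam 4,776.74 → $4,800; Sato 4,041.86 → $4,050.
Rounding difference −$50 applied to Marchetti → $6,200.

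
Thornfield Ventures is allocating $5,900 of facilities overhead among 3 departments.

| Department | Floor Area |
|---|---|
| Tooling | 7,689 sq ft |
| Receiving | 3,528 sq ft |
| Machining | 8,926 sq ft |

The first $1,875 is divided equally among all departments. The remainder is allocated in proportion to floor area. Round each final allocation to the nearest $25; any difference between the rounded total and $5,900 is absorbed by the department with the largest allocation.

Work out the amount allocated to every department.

Tooling: $2,150; Receiving: $1,325; Machining: $2,425

Equal tier: $1,875 ÷ 3 = $625 apiece.
Remainder $4,025 by floor area (total 20,143): Tooling 1,536.43 → $1,525; Receiving 704.97 → $700; Machining 1,783.60 → $1,775.
Rounding difference +$25 on remainder applied to Machining.
Totals: Tooling $625 + $1,525 = $2,150; Receiving $625 + $700 = $1,325; Machining $625 + $1,800 = $2,425.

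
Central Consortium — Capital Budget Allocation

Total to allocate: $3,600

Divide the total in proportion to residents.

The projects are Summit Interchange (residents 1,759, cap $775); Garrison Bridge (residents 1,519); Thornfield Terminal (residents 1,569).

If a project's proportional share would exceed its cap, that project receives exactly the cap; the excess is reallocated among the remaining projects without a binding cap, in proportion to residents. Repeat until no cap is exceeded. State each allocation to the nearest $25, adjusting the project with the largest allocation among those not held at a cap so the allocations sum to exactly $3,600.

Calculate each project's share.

Combined residents = 4,847.
Pro-rata shares before constraints: Summit Interchange 1,306.46; Garrison Bridge 1,128.20; Thornfield Terminal 1,165.34.
Capped: Summit Interchange ($775); balance $2,825 reallocated over remaining residents 3,088.
Shares after redistribution: Garrison Bridge 1,389.63 → $1,400; Thornfield Terminal 1,435.37 → $1,425.

Summit Interchange: $775 | Garrison Bridge: $1,400 | Thornfield Terminal: $1,425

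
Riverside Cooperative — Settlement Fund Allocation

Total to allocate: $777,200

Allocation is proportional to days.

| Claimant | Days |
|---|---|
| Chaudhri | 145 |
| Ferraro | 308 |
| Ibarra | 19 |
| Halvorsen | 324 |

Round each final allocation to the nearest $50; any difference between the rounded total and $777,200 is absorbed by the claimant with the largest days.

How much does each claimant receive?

Chaudhri: $141,600 · Ferraro: $300,750 · Ibarra: $18,550 · Halvorsen: $316,300

Days total: 796.
Proportional shares: Chaudhri 145/796 × $777,200 = 141,575.38; Ferraro 308/796 × $777,200 = 300,725.63; Ibarra 19/796 × $777,200 = 18,551.26; Halvorsen 324/796 × $777,200 = 316,347.74.
Rounded to nearest $50: Chaudhri $141,600; Ferraro $300,750; Ibarra $18,550; Halvorsen $316,350. Sum = $777,250.
Difference $777,200 − $777,250 = −$50 applied to largest days (Halvorsen): Halvorsen becomes $316,300.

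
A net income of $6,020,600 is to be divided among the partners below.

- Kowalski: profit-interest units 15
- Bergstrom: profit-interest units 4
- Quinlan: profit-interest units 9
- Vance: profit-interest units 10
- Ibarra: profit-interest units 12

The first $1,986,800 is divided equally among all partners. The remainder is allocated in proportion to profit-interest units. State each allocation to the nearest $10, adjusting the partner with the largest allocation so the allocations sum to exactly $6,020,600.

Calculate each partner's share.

Equal tier: $1,986,800 ÷ 5 = $397,360 apiece.
Remainder $4,033,800 by profit-interest units (total 50): Kowalski 1,210,140.00 → $1,210,140; Bergstrom 322,704.00 → $322,700; Quinlan 726,084.00 → $726,080; Vance 806,760.00 → $806,760; Ibarra 968,112.00 → $968,110.
Rounding difference +$10 on remainder applied to Kowalski.
Totals: Kowalski $397,360 + $1,210,150 = $1,607,510; Bergstrom $397,360 + $322,700 = $720,060; Quinlan $397,360 + $726,080 = $1,123,440; Vance $397,360 + $806,760 = $1,204,120; Ibarra $397,360 + $968,110 = $1,365,470.

Kowalski: $1,607,510 · Bergstrom: $720,060 · Quinlan: $1,123,440 · Vance: $1,204,120 · Ibarra: $1,365,470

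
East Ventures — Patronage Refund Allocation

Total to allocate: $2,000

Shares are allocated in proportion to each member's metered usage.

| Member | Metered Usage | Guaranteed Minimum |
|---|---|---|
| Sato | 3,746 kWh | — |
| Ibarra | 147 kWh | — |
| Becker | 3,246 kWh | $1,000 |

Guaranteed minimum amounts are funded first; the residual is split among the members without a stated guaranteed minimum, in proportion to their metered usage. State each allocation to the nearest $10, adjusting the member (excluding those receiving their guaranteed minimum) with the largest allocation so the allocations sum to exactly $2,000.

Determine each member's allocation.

Sato: $960; Ibarra: $40; Becker: $1,000

Minimums first: Becker $1,000. Balance $1,000.
Balance split over remaining metered usage 3,893: Sato 962.24 → $960; Ibarra 37.76 → $40.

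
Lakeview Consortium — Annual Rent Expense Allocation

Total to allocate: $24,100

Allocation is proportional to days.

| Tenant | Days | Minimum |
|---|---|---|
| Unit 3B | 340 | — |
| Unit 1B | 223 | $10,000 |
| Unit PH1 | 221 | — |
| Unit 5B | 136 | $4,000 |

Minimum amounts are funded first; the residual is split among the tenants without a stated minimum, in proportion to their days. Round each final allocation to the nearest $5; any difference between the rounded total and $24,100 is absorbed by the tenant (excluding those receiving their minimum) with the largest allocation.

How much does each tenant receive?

Minimums first: Unit 1B $10,000; Unit 5B $4,000. Residual $10,100.
Residual split over remaining days 561: Unit 3B 6,121.21 → $6,120; Unit PH1 3,978.79 → $3,980.

Unit 3B: $6,120 | Unit 1B: $10,000 | Unit PH1: $3,980 | Unit 5B: $4,000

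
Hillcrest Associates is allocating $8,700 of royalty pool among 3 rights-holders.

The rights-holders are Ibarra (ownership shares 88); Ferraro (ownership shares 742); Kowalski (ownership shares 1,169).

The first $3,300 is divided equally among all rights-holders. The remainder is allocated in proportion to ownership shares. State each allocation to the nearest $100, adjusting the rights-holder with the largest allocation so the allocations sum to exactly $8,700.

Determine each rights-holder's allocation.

Equal tier: $3,300 ÷ 3 = $1,100 apiece.
Remainder $5,400 by ownership shares (total 1,999): Ibarra 237.72 → $200; Ferraro 2,004.40 → $2,000; Kowalski 3,157.88 → $3,200.
Totals: Ibarra $1,100 + $200 = $1,300; Ferraro $1,100 + $2,000 = $3,100; Kowalski $1,100 + $3,200 = $4,300.

Ibarra: $1,300; Ferraro: $3,100; Kowalski: $4,300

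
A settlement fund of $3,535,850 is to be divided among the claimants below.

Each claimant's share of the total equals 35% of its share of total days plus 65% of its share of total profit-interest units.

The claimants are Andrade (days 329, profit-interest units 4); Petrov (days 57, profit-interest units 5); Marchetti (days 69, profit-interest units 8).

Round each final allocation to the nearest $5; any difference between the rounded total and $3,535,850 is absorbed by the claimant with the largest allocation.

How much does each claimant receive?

Andrade: $1,435,620 · Petrov: $831,005 · Marchetti: $1,269,225

Days total 455; profit-interest units total 17.
Blended shares (35% days + 65% profit-interest units): Andrade 0.4060; Petrov 0.2350; Marchetti 0.3590.
Unrounded shares: Andrade 1,435,619.10; Petrov 831,004.75; Marchetti 1,269,226.16.
Rounded to nearest $5: Andrade $1,435,620; Petrov $831,005; Marchetti $1,269,225. Sum = $3,535,850.
Rounded total matches; no reconciliation needed.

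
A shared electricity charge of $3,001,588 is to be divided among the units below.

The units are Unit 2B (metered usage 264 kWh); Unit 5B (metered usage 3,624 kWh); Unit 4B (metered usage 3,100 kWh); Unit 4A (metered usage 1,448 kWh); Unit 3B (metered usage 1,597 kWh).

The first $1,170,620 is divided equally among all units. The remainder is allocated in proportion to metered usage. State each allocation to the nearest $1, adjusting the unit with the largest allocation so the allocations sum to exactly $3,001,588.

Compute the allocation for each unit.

$1,170,620 shared equally gives $234,124 per unit.
Remainder $1,830,968 by metered usage (total 10,033): Unit 2B 48,178.57 → $48,179; Unit 5B 661,360.31 → $661,360; Unit 4B 565,733.16 → $565,733; Unit 4A 264,252.13 → $264,252; Unit 3B 291,443.82 → $291,444.
Totals: Unit 2B $234,124 + $48,179 = $282,303; Unit 5B $234,124 + $661,360 = $895,484; Unit 4B $234,124 + $565,733 = $799,857; Unit 4A $234,124 + $264,252 = $498,376; Unit 3B $234,124 + $291,444 = $525,568.

Unit 2B: $282,303 · Unit 5B: $895,484 · Unit 4B: $799,857 · Unit 4A: $498,376 · Unit 3B: $525,568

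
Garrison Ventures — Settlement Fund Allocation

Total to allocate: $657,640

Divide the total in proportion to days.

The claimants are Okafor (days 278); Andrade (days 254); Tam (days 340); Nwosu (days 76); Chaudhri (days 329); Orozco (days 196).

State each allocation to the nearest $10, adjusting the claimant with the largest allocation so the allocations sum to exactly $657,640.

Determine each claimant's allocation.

Okafor: $124,120 | Andrade: $113,400 | Tam: $151,790 | Nwosu: $33,930 | Chaudhri: $146,890 | Orozco: $87,510

Sum of days: 1,473.
Proportional shares: Okafor 278/1,473 × $657,640 = 124,116.71; Andrade 254/1,473 × $657,640 = 113,401.60; Tam 340/1,473 × $657,640 = 151,797.42; Nwosu 76/1,473 × $657,640 = 33,931.19; Chaudhri 329/1,473 × $657,640 = 146,886.33; Orozco 196/1,473 × $657,640 = 87,506.75.
Rounded to nearest $10: Okafor $124,120; Andrade $113,400; Tam $151,800; Nwosu $33,930; Chaudhri $146,890; Orozco $87,510. Sum = $657,650.
Difference $657,640 − $657,650 = −$10 applied to largest allocation (Tam): Tam becomes $151,790.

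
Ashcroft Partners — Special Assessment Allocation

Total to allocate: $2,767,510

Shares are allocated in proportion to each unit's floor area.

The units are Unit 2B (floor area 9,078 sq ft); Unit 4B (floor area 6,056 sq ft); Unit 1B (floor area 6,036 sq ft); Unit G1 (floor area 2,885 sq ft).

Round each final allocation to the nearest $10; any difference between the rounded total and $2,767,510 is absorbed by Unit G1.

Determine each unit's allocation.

Floor area total: 24,055.
Proportional shares: Unit 2B 9,078/24,055 × $2,767,510 = 1,044,417.20; Unit 4B 6,056/24,055 × $2,767,510 = 696,738.33; Unit 1B 6,036/24,055 × $2,767,510 = 694,437.35; Unit G1 2,885/24,055 × $2,767,510 = 331,917.12.
After rounding ($10): Unit 2B $1,044,420; Unit 4B $696,740; Unit 1B $694,440; Unit G1 $331,920. Sum = $2,767,520.
Difference $2,767,510 − $2,767,520 = −$10 applied to Unit G1: Unit G1 becomes $331,910.

Unit 2B: $1,044,420 | Unit 4B: $696,740 | Unit 1B: $694,440 | Unit G1: $331,910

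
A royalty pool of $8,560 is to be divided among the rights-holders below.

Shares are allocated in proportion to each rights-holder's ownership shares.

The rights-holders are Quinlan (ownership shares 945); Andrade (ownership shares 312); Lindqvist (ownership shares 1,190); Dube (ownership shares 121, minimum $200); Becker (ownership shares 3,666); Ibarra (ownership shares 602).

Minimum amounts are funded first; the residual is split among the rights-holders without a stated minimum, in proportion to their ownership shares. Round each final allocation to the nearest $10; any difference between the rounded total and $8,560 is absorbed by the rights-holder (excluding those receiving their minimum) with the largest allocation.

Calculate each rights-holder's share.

Fund the minimums — Dube $200. Balance $8,360.
Balance split over remaining ownership shares 6,715: Quinlan 1,176.50 → $1,180; Andrade 388.43 → $390; Lindqvist 1,481.52 → $1,480; Becker 4,564.07 → $4,560; Ibarra 749.47 → $750.

Quinlan: $1,180; Andrade: $390; Lindqvist: $1,480; Dube: $200; Becker: $4,560; Ibarra: $750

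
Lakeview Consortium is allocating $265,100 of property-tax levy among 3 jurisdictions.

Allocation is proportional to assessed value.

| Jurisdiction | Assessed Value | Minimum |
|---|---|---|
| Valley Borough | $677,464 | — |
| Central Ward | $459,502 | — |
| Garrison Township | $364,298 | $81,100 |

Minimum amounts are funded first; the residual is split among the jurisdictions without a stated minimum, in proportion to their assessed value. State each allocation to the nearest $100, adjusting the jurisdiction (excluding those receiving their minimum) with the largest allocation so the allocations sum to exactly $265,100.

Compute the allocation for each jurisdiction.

Minimums first: Garrison Township $81,100. Balance $184,000.
Balance split over remaining assessed value 1,136,966: Valley Borough 109,636.85 → $109,600; Central Ward 74,363.15 → $74,400.

Valley Borough: $109,600 | Central Ward: $74,400 | Garrison Township: $81,100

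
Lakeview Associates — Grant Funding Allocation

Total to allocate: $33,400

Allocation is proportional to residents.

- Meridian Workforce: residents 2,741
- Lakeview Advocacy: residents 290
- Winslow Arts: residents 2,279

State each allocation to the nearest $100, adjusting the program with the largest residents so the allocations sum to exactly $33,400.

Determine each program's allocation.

Meridian Workforce: $17,300 · Lakeview Advocacy: $1,800 · Winslow Arts: $14,300

Sum of residents: 5,310.
Pro-rata amounts: Meridian Workforce 2,741/5,310 × $33,400 = 17,240.94; Lakeview Advocacy 290/5,310 × $33,400 = 1,824.11; Winslow Arts 2,279/5,310 × $33,400 = 14,334.95.
Rounded to nearest $100: Meridian Workforce $17,200; Lakeview Advocacy $1,800; Winslow Arts $14,300. Sum = $33,300.
Difference $33,400 − $33,300 = +$100 applied to largest residents (Meridian Workforce): Meridian Workforce becomes $17,300.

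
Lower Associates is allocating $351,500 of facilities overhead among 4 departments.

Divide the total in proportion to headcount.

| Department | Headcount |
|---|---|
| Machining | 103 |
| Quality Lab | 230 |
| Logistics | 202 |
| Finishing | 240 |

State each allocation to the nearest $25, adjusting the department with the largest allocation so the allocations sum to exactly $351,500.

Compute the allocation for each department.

Machining: $46,725 · Quality Lab: $104,325 · Logistics: $91,625 · Finishing: $108,825

Total headcount = 775.
Unrounded shares: Machining 103/775 × $351,500 = 46,715.48; Quality Lab 230/775 × $351,500 = 104,316.13; Logistics 202/775 × $351,500 = 91,616.77; Finishing 240/775 × $351,500 = 108,851.61.
Rounded to nearest $25: Machining $46,725; Quality Lab $104,325; Logistics $91,625; Finishing $108,850. Sum = $351,525.
Difference $351,500 − $351,525 = −$25 applied to largest allocation (Finishing): Finishing becomes $108,825.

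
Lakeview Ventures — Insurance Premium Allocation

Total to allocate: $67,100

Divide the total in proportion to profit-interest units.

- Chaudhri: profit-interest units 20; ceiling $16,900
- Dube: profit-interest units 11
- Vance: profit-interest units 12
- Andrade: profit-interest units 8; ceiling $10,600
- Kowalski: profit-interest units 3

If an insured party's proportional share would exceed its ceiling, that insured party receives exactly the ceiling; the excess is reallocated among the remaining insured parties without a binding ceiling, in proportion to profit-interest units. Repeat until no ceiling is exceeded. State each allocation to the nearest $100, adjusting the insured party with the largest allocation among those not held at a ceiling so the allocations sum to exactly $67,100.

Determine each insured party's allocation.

Combined profit-interest units = 54.
Pro-rata shares before constraints: Chaudhri 24,851.85; Dube 13,668.52; Vance 14,911.11; Andrade 9,940.74; Kowalski 3,727.78.
Held at cap: Chaudhri ($16,900); remaining pool $50,200 reallocated over remaining profit-interest units 34.
Held at cap: Andrade ($10,600); remaining pool $39,600 reallocated over remaining profit-interest units 26.
Remaining shares: Dube 16,753.85 → $16,800; Vance 18,276.92 → $18,300; Kowalski 4,569.23 → $4,600.
Rounding difference −$100 applied to Vance → $18,200.

Chaudhri: $16,900; Dube: $16,800; Vance: $18,200; Andrade: $10,600; Kowalski: $4,600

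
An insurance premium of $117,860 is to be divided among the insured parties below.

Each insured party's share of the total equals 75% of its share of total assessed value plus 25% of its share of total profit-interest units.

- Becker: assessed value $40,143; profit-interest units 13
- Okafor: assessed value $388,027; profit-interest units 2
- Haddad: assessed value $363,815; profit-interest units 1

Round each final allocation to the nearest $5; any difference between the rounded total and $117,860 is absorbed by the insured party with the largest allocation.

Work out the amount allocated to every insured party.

Totals — assessed value 791,985, profit-interest units 16.
Combined weights (75% assessed value + 25% profit-interest units): Becker 0.2411; Okafor 0.3987; Haddad 0.3602.
Pro-rata amounts: Becker 28,420.75; Okafor 46,991.58; Haddad 42,447.67.
After rounding ($5): Becker $28,420; Okafor $46,990; Haddad $42,450. Sum = $117,860.
No rounding difference to absorb.

Becker: $28,420 · Okafor: $46,990 · Haddad: $42,450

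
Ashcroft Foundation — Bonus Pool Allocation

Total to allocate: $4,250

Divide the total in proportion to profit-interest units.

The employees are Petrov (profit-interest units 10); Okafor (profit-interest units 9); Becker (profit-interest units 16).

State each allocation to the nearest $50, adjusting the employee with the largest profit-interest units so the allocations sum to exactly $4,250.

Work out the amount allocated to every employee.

Total profit-interest units = 10 + 9 + 16 = 35.
Raw shares: Petrov 1,214.29; Okafor 1,092.86; Becker 1,942.86.
At nearest $50: Petrov $1,200; Okafor $1,100; Becker $1,950. Sum = $4,250.
Sum already equals the total — no adjustment.

Petrov: $1,200 · Okafor: $1,100 · Becker: $1,950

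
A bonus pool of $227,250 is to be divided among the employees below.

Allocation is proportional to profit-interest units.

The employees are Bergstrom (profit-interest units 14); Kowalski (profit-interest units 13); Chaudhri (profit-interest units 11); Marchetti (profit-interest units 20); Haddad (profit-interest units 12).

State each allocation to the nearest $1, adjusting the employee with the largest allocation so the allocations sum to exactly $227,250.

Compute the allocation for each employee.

Bergstrom: $45,450; Kowalski: $42,204; Chaudhri: $35,711; Marchetti: $64,928; Haddad: $38,957

Profit-interest units total: 70.
Pro-rata amounts: Bergstrom 14/70 × $227,250 = 45,450.00; Kowalski 13/70 × $227,250 = 42,203.57; Chaudhri 11/70 × $227,250 = 35,710.71; Marchetti 20/70 × $227,250 = 64,928.57; Haddad 12/70 × $227,250 = 38,957.14.
After rounding ($1): Bergstrom $45,450; Kowalski $42,204; Chaudhri $35,711; Marchetti $64,929; Haddad $38,957. Sum = $227,251.
Difference $227,250 − $227,251 = −$1 applied to largest allocation (Marchetti): Marchetti becomes $64,928.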